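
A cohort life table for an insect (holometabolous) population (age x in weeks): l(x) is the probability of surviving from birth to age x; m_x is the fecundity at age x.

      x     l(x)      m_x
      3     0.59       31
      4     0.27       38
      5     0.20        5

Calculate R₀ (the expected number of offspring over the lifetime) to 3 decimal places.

R₀ = Σ l(x) m_x:
  age 3: 0.59 × 31 = 18.2900
  age 4: 0.27 × 38 = 10.2600
  age 5: 0.20 × 5 = 1.0000
R₀ = 18.2900 + 10.2600 + 1.0000 = 29.5500

29.550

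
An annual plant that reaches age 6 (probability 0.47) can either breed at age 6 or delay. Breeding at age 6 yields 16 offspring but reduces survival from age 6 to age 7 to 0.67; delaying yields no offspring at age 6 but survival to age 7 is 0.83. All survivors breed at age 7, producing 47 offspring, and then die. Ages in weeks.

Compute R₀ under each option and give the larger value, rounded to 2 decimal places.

22.32

breed at age 6: R₀ = 0.47 × (16 + 0.67 × 47) = 0.47 × 47.4900 = 22.3203
delay to age 7: R₀ = 0.47 × (0.83 × 47) = 0.47 × 39.0100 = 18.3347
Higher: breed at age 6 (22.3203).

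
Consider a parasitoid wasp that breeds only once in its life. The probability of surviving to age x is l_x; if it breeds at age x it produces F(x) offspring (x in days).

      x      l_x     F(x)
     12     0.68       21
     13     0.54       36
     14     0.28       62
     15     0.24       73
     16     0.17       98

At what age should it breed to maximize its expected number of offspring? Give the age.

Expected offspring if breeding at age x = l_x × F(x):
  age 12: 0.68 × 21 = 14.280
  age 13: 0.54 × 36 = 19.440
  age 14: 0.28 × 62 = 17.360
  age 15: 0.24 × 73 = 17.520
  age 16: 0.17 × 98 = 16.660
Maximum at age 13 (19.440).

13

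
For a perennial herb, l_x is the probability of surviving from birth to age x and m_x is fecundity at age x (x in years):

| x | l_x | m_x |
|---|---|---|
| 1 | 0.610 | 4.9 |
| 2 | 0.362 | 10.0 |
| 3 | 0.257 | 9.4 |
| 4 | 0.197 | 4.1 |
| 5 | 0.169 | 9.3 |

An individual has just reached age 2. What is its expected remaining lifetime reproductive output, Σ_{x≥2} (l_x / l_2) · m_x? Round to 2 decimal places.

23.25

l_2 = 0.362. Conditional survival from age 2 to x is l_x / l_2.
  x=2: (0.362/0.362) × 10.0 = 10.0000
  x=3: (0.257/0.362) × 9.4 = 6.6735
  x=4: (0.197/0.362) × 4.1 = 2.2312
  x=5: (0.169/0.362) × 9.3 = 4.3417
Sum = 10.0000 + 6.6735 + 2.2312 + 4.3417 = 23.2464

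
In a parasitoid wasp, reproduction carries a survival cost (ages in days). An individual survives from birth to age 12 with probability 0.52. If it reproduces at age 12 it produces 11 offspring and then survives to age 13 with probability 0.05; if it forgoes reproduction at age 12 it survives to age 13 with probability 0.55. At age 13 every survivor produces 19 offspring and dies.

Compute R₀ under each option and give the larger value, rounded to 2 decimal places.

breed at age 12: R₀ = 0.52 × (11 + 0.05 × 19) = 0.52 × 11.9500 = 6.2140
delay to age 13: R₀ = 0.52 × (0.55 × 19) = 0.52 × 10.4500 = 5.4340
Higher: breed at age 12 (6.2140).

6.21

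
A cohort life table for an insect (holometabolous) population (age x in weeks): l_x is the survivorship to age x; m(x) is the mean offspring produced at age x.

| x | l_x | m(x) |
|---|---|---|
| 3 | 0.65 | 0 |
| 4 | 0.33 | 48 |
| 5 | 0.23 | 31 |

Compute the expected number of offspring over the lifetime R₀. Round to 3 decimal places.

22.970

R₀ = Σ l_x m(x):
  age 3: 0.65 × 0 = 0.0000
  age 4: 0.33 × 48 = 15.8400
  age 5: 0.23 × 31 = 7.1300
R₀ = 0.0000 + 15.8400 + 7.1300 = 22.9700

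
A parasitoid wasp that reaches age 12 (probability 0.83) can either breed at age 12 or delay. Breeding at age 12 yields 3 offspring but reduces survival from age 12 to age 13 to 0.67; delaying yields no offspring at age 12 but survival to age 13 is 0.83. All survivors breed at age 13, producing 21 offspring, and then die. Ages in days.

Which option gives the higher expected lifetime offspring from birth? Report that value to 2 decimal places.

breed at age 12: R₀ = 0.83 × (3 + 0.67 × 21) = 0.83 × 17.0700 = 14.1681
delay to age 13: R₀ = 0.83 × (0.83 × 21) = 0.83 × 17.4300 = 14.4669
Higher: delay to age 13 (14.4669).

14.47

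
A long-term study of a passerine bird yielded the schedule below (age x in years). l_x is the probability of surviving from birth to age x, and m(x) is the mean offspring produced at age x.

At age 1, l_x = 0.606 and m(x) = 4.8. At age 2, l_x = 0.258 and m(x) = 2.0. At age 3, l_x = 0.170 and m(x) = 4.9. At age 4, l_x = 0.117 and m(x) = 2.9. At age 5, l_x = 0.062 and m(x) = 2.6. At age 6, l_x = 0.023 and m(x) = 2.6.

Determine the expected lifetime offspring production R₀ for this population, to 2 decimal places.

R₀ = Σ l_x m(x):
  age 1: 0.606 × 4.8 = 2.9088
  age 2: 0.258 × 2.0 = 0.5160
  age 3: 0.170 × 4.9 = 0.8330
  age 4: 0.117 × 2.9 = 0.3393
  age 5: 0.062 × 2.6 = 0.1612
  age 6: 0.023 × 2.6 = 0.0598
R₀ = 2.9088 + 0.5160 + 0.8330 + 0.3393 + 0.1612 + 0.0598 = 4.8181

4.82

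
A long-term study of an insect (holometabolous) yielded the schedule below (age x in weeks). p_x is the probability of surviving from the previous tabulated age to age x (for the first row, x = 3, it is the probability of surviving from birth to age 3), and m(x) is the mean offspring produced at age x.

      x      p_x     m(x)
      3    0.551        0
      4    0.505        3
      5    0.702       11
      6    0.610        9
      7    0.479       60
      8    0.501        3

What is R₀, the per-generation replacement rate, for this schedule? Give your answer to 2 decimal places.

7.57

Survivorship from birth: l_x = p_3·p_4·…·p_x.
  l_3 = 0.55100
  l_4 = 0.27826
  l_5 = 0.19534
  l_6 = 0.11915
  l_7 = 0.05707
  l_8 = 0.02859
R₀ = Σ l_x m(x):
  age 3: 0.55100 × 0 = 0.0000
  age 4: 0.27826 × 3 = 0.8348
  age 5: 0.19534 × 11 = 2.1487
  age 6: 0.11915 × 9 = 1.0724
  age 7: 0.05707 × 60 = 3.4242
  age 8: 0.02859 × 3 = 0.0858
R₀ = 0.0000 + 0.8348 + 2.1487 + 1.0724 + 3.4242 + 0.0858 = 7.5658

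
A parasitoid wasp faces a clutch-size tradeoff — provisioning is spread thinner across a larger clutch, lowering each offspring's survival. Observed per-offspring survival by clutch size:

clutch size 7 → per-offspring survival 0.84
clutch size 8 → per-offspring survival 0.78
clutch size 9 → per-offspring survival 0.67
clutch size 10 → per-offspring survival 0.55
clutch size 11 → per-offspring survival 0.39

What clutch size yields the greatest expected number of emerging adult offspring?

8

Expected emerging adult offspring = c × s(c):
  c=7: 7 × 0.84 = 5.880
  c=8: 8 × 0.78 = 6.240
  c=9: 9 × 0.67 = 6.030
  c=10: 10 × 0.55 = 5.500
  c=11: 11 × 0.39 = 4.290
Maximum at c = 8 (6.240 emerging adult offspring).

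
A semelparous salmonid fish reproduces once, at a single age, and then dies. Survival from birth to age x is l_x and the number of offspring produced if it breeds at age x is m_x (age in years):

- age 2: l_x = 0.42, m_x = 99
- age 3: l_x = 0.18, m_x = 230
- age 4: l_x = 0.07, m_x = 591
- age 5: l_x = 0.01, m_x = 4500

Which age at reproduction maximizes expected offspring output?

Expected offspring if breeding at age x = l_x × m_x:
  age 2: 0.42 × 99 = 41.580
  age 3: 0.18 × 230 = 41.400
  age 4: 0.07 × 591 = 41.370
  age 5: 0.01 × 4500 = 45.000
Maximum at age 5 (45.000).

5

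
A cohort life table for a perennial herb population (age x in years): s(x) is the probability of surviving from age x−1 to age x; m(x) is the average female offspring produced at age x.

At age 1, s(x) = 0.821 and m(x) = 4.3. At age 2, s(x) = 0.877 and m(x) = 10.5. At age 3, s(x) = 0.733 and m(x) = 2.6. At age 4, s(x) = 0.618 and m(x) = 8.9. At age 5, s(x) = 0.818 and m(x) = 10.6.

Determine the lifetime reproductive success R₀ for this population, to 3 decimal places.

18.194

Survivorship from birth: l_x = s_1·s_2·…·s_x.
  l_1 = 0.82100
  l_2 = 0.72002
  l_3 = 0.52777
  l_4 = 0.32616
  l_5 = 0.26680
R₀ = Σ l_x m(x):
  age 1: 0.82100 × 4.3 = 3.5303
  age 2: 0.72002 × 10.5 = 7.5602
  age 3: 0.52777 × 2.6 = 1.3722
  age 4: 0.32616 × 8.9 = 2.9028
  age 5: 0.26680 × 10.6 = 2.8281
R₀ = 3.5303 + 7.5602 + 1.3722 + 2.9028 + 2.8281 = 18.1936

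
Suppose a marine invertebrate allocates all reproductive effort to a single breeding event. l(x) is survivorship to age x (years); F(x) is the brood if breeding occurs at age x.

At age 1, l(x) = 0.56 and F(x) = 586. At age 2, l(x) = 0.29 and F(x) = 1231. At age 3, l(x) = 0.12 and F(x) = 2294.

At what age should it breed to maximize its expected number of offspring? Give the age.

2

Expected offspring if breeding at age x = l(x) × F(x):
  age 1: 0.56 × 586 = 328.160
  age 2: 0.29 × 1231 = 356.990
  age 3: 0.12 × 2294 = 275.280
Maximum at age 2 (356.990).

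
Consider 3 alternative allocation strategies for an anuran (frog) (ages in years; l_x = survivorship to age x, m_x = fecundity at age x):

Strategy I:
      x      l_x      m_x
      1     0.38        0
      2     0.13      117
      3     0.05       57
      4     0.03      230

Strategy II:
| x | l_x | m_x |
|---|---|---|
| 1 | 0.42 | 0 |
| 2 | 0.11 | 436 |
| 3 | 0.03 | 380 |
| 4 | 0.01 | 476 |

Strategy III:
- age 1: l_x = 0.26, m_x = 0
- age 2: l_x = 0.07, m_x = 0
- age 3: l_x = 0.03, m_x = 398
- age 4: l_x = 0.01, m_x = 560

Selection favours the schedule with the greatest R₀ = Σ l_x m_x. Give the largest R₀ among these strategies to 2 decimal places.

64.12

Strategy I: R₀ = 0.38×0 + 0.13×117 + 0.05×57 + 0.03×230 = 24.9600
Strategy II: R₀ = 0.42×0 + 0.11×436 + 0.03×380 + 0.01×476 = 64.1200
Strategy III: R₀ = 0.26×0 + 0.07×0 + 0.03×398 + 0.01×560 = 17.5400
Highest R₀: strategy II with 64.1200.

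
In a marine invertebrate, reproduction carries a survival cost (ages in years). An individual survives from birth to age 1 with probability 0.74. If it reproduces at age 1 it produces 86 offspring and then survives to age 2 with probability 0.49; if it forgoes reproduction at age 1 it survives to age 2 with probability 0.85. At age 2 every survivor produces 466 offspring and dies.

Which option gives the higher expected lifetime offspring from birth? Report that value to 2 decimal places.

293.11

breed at age 1: R₀ = 0.74 × (86 + 0.49 × 466) = 0.74 × 314.3400 = 232.6116
delay to age 2: R₀ = 0.74 × (0.85 × 466) = 0.74 × 396.1000 = 293.1140
Higher: delay to age 2 (293.1140).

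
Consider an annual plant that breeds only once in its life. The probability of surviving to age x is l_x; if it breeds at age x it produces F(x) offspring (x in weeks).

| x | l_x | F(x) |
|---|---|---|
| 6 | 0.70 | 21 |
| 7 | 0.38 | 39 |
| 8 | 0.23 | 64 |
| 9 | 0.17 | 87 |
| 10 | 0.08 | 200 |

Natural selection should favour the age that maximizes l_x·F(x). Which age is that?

10

Expected offspring if breeding at age x = l_x × F(x):
  age 6: 0.70 × 21 = 14.700
  age 7: 0.38 × 39 = 14.820
  age 8: 0.23 × 64 = 14.720
  age 9: 0.17 × 87 = 14.790
  age 10: 0.08 × 200 = 16.000
Maximum at age 10 (16.000).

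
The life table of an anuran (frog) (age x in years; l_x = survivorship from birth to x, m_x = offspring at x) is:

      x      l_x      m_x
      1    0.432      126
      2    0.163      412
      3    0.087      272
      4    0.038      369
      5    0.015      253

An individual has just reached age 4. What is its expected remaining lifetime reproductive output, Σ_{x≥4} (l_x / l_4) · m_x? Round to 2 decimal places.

l_4 = 0.038. Conditional survival from age 4 to x is l_x / l_4.
  x=4: (0.038/0.038) × 369 = 369.0000
  x=5: (0.015/0.038) × 253 = 99.8684
Sum = 369.0000 + 99.8684 = 468.8684

468.87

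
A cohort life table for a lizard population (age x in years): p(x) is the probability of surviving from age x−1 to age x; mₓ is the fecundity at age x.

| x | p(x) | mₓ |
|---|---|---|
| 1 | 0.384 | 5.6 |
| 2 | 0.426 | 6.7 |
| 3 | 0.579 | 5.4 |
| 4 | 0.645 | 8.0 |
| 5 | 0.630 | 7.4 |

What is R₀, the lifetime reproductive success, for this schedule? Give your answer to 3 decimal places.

Survivorship from birth: l_x = p_1·p_2·…·p_x.
  l_1 = 0.38400
  l_2 = 0.16358
  l_3 = 0.09472
  l_4 = 0.06109
  l_5 = 0.03849
R₀ = Σ l_x mₓ:
  age 1: 0.38400 × 5.6 = 2.1504
  age 2: 0.16358 × 6.7 = 1.0960
  age 3: 0.09472 × 5.4 = 0.5115
  age 4: 0.06109 × 8.0 = 0.4887
  age 5: 0.03849 × 7.4 = 0.2848
R₀ = 2.1504 + 1.0960 + 0.5115 + 0.4887 + 0.2848 = 4.5314

4.531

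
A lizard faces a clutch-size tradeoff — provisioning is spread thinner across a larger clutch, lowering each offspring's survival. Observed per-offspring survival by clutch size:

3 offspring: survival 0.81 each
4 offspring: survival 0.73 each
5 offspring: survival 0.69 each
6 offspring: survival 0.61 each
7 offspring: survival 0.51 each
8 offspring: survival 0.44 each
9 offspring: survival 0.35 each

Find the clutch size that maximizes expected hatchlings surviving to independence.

6

Expected hatchlings surviving to independence = c × s(c):
  c=3: 3 × 0.81 = 2.430
  c=4: 4 × 0.73 = 2.920
  c=5: 5 × 0.69 = 3.450
  c=6: 6 × 0.61 = 3.660
  c=7: 7 × 0.51 = 3.570
  c=8: 8 × 0.44 = 3.520
  c=9: 9 × 0.35 = 3.150
Maximum at c = 6 (3.660 hatchlings surviving to independence).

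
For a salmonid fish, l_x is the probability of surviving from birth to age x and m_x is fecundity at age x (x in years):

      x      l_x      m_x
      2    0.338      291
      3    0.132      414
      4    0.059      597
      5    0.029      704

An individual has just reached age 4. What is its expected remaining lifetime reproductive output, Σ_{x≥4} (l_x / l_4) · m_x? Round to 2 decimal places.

l_4 = 0.059. Conditional survival from age 4 to x is l_x / l_4.
  x=4: (0.059/0.059) × 597 = 597.0000
  x=5: (0.029/0.059) × 704 = 346.0339
Sum = 597.0000 + 346.0339 = 943.0339

943.03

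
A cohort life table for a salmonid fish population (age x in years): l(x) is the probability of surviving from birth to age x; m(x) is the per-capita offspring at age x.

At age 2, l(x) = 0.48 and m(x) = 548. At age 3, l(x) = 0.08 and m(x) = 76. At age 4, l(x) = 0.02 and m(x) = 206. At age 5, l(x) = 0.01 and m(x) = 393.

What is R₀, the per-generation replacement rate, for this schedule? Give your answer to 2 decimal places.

R₀ = Σ l(x) m(x):
  age 2: 0.48 × 548 = 263.0400
  age 3: 0.08 × 76 = 6.0800
  age 4: 0.02 × 206 = 4.1200
  age 5: 0.01 × 393 = 3.9300
R₀ = 263.0400 + 6.0800 + 4.1200 + 3.9300 = 277.1700

277.17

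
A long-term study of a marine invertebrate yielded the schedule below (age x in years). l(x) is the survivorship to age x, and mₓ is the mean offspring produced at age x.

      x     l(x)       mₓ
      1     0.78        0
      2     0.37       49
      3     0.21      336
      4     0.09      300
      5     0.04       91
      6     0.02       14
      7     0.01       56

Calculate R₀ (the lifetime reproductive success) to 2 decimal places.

120.17

R₀ = Σ l(x) mₓ:
  age 1: 0.78 × 0 = 0.0000
  age 2: 0.37 × 49 = 18.1300
  age 3: 0.21 × 336 = 70.5600
  age 4: 0.09 × 300 = 27.0000
  age 5: 0.04 × 91 = 3.6400
  age 6: 0.02 × 14 = 0.2800
  age 7: 0.01 × 56 = 0.5600
R₀ = 0.0000 + 18.1300 + 70.5600 + 27.0000 + 3.6400 + 0.2800 + 0.5600 = 120.1700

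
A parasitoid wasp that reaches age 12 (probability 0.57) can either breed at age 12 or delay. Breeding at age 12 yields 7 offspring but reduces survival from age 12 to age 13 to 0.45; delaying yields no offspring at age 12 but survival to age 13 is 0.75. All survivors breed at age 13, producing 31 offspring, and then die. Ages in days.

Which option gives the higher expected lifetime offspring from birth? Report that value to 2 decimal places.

breed at age 12: R₀ = 0.57 × (7 + 0.45 × 31) = 0.57 × 20.9500 = 11.9415
delay to age 13: R₀ = 0.57 × (0.75 × 31) = 0.57 × 23.2500 = 13.2525
Higher: delay to age 13 (13.2525).

13.25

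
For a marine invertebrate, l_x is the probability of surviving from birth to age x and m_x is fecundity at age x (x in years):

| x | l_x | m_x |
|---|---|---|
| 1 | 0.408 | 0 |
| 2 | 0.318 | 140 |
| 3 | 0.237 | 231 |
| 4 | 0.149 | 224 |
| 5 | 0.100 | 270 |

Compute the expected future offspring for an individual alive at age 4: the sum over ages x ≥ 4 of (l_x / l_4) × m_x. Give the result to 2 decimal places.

405.21

l_4 = 0.149. Conditional survival from age 4 to x is l_x / l_4.
  x=4: (0.149/0.149) × 224 = 224.0000
  x=5: (0.100/0.149) × 270 = 181.2081
Sum = 224.0000 + 181.2081 = 405.2081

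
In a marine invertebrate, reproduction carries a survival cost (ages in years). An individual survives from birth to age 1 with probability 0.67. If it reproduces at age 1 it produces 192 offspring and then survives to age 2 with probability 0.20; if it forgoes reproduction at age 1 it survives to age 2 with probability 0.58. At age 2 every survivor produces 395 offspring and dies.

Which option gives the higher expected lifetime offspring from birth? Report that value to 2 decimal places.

181.57

breed at age 1: R₀ = 0.67 × (192 + 0.20 × 395) = 0.67 × 271.0000 = 181.5700
delay to age 2: R₀ = 0.67 × (0.58 × 395) = 0.67 × 229.1000 = 153.4970
Higher: breed at age 1 (181.5700).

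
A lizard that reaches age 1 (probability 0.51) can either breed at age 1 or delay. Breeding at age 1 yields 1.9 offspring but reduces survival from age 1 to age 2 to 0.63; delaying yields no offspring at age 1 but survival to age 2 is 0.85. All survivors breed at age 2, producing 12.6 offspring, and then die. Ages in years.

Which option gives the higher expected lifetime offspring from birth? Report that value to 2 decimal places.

breed at age 1: R₀ = 0.51 × (1.9 + 0.63 × 12.6) = 0.51 × 9.8380 = 5.0174
delay to age 2: R₀ = 0.51 × (0.85 × 12.6) = 0.51 × 10.7100 = 5.4621
Higher: delay to age 2 (5.4621).

5.46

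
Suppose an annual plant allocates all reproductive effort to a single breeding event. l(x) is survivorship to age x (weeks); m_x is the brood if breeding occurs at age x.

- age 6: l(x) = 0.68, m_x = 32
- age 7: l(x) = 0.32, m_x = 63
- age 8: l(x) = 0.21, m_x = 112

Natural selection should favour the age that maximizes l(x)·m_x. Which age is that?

8

Expected offspring if breeding at age x = l(x) × m_x:
  age 6: 0.68 × 32 = 21.760
  age 7: 0.32 × 63 = 20.160
  age 8: 0.21 × 112 = 23.520
Maximum at age 8 (23.520).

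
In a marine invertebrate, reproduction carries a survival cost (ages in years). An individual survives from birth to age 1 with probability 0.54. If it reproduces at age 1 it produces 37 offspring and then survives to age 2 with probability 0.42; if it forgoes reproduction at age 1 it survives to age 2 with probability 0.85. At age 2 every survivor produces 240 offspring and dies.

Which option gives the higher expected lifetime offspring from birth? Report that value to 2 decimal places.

breed at age 1: R₀ = 0.54 × (37 + 0.42 × 240) = 0.54 × 137.8000 = 74.4120
delay to age 2: R₀ = 0.54 × (0.85 × 240) = 0.54 × 204.0000 = 110.1600
Higher: delay to age 2 (110.1600).

110.16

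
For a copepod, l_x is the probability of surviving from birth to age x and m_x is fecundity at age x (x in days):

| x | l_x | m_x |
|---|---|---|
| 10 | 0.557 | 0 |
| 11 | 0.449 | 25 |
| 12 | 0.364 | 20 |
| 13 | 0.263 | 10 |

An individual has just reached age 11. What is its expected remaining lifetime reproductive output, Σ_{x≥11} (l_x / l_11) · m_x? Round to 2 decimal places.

l_11 = 0.449. Conditional survival from age 11 to x is l_x / l_11.
  x=11: (0.449/0.449) × 25 = 25.0000
  x=12: (0.364/0.449) × 20 = 16.2138
  x=13: (0.263/0.449) × 10 = 5.8575
Sum = 25.0000 + 16.2138 + 5.8575 = 47.0713

47.07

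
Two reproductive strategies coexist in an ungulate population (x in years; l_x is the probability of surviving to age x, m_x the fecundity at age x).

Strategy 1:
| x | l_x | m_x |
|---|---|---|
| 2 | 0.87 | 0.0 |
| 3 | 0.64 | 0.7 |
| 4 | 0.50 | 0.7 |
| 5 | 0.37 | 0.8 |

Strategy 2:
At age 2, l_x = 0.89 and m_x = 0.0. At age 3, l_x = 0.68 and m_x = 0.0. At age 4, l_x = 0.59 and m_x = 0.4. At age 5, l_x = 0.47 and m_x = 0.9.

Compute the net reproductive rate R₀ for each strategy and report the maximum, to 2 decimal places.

Strategy 1: R₀ = 0.87×0.0 + 0.64×0.7 + 0.50×0.7 + 0.37×0.8 = 1.0940
Strategy 2: R₀ = 0.89×0.0 + 0.68×0.0 + 0.59×0.4 + 0.47×0.9 = 0.6590
Highest R₀: strategy 1 with 1.0940.

1.09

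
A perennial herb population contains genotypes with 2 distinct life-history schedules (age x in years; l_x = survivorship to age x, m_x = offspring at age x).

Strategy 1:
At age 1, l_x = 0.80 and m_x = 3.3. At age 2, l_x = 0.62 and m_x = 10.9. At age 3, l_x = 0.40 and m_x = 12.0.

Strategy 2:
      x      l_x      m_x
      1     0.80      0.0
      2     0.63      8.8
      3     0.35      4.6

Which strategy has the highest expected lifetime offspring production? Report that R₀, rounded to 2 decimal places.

Strategy 1: R₀ = 0.80×3.3 + 0.62×10.9 + 0.40×12.0 = 14.1980
Strategy 2: R₀ = 0.80×0.0 + 0.63×8.8 + 0.35×4.6 = 7.1540
Highest R₀: strategy 1 with 14.1980.

14.20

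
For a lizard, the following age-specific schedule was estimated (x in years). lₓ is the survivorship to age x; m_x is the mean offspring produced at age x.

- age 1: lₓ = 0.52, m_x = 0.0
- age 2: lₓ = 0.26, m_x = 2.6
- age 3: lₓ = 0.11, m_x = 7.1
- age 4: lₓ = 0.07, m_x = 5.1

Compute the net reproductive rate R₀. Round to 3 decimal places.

R₀ = Σ lₓ m_x:
  age 1: 0.52 × 0.0 = 0.0000
  age 2: 0.26 × 2.6 = 0.6760
  age 3: 0.11 × 7.1 = 0.7810
  age 4: 0.07 × 5.1 = 0.3570
R₀ = 0.0000 + 0.6760 + 0.7810 + 0.3570 = 1.8140

1.814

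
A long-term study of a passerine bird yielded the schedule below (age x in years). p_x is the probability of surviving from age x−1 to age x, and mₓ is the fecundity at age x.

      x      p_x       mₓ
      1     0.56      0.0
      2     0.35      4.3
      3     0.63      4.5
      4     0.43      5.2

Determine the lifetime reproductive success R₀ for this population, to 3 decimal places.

1.675

Survivorship from birth: l_x = p_1·p_2·…·p_x.
  l_1 = 0.56000
  l_2 = 0.19600
  l_3 = 0.12348
  l_4 = 0.05310
R₀ = Σ l_x mₓ:
  age 1: 0.56000 × 0.0 = 0.0000
  age 2: 0.19600 × 4.3 = 0.8428
  age 3: 0.12348 × 4.5 = 0.5557
  age 4: 0.05310 × 5.2 = 0.2761
R₀ = 0.0000 + 0.8428 + 0.5557 + 0.2761 = 1.6746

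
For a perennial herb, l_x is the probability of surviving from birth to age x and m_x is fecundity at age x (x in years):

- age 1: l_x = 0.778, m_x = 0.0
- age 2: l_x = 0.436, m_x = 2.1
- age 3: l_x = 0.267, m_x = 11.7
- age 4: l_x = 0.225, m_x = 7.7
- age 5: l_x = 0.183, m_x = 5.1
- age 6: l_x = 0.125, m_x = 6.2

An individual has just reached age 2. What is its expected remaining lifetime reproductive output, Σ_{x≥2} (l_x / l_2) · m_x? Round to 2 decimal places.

l_2 = 0.436. Conditional survival from age 2 to x is l_x / l_2.
  x=2: (0.436/0.436) × 2.1 = 2.1000
  x=3: (0.267/0.436) × 11.7 = 7.1649
  x=4: (0.225/0.436) × 7.7 = 3.9736
  x=5: (0.183/0.436) × 5.1 = 2.1406
  x=6: (0.125/0.436) × 6.2 = 1.7775
Sum = 2.1000 + 7.1649 + 3.9736 + 2.1406 + 1.7775 = 17.1567

17.16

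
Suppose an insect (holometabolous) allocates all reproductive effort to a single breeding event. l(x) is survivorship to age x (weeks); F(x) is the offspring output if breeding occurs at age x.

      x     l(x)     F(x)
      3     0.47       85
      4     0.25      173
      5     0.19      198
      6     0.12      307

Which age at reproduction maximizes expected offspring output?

Expected offspring if breeding at age x = l(x) × F(x):
  age 3: 0.47 × 85 = 39.950
  age 4: 0.25 × 173 = 43.250
  age 5: 0.19 × 198 = 37.620
  age 6: 0.12 × 307 = 36.840
Maximum at age 4 (43.250).

4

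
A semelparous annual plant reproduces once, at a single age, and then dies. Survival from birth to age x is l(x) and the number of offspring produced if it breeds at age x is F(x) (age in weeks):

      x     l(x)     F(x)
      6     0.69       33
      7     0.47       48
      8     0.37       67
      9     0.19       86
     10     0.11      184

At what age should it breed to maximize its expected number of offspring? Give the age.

Expected offspring if breeding at age x = l(x) × F(x):
  age 6: 0.69 × 33 = 22.770
  age 7: 0.47 × 48 = 22.560
  age 8: 0.37 × 67 = 24.790
  age 9: 0.19 × 86 = 16.340
  age 10: 0.11 × 184 = 20.240
Maximum at age 8 (24.790).

8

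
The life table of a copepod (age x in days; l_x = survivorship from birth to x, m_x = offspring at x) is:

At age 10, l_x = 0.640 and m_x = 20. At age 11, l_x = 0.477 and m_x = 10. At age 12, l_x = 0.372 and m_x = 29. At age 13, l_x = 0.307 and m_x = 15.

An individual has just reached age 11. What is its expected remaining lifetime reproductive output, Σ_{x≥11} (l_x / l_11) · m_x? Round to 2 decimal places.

42.27

l_11 = 0.477. Conditional survival from age 11 to x is l_x / l_11.
  x=11: (0.477/0.477) × 10 = 10.0000
  x=12: (0.372/0.477) × 29 = 22.6164
  x=13: (0.307/0.477) × 15 = 9.6541
Sum = 10.0000 + 22.6164 + 9.6541 = 42.2704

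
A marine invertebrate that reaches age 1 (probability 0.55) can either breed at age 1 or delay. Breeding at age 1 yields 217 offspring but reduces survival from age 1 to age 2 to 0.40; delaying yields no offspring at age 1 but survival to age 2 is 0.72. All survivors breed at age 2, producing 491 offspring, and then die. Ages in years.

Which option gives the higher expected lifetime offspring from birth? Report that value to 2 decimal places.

227.37

breed at age 1: R₀ = 0.55 × (217 + 0.40 × 491) = 0.55 × 413.4000 = 227.3700
delay to age 2: R₀ = 0.55 × (0.72 × 491) = 0.55 × 353.5200 = 194.4360
Higher: breed at age 1 (227.3700).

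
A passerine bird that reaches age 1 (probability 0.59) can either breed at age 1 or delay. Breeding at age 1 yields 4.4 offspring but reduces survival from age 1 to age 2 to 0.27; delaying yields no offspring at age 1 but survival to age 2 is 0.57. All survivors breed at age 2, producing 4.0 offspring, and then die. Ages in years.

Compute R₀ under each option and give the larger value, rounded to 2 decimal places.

3.23

breed at age 1: R₀ = 0.59 × (4.4 + 0.27 × 4.0) = 0.59 × 5.4800 = 3.2332
delay to age 2: R₀ = 0.59 × (0.57 × 4.0) = 0.59 × 2.2800 = 1.3452
Higher: breed at age 1 (3.2332).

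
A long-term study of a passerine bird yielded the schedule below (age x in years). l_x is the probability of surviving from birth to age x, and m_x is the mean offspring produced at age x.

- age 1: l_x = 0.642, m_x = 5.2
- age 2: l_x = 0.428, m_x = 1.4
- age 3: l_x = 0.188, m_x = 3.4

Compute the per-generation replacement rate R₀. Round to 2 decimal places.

R₀ = Σ l_x m_x:
  age 1: 0.642 × 5.2 = 3.3384
  age 2: 0.428 × 1.4 = 0.5992
  age 3: 0.188 × 3.4 = 0.6392
R₀ = 3.3384 + 0.5992 + 0.6392 = 4.5768

4.58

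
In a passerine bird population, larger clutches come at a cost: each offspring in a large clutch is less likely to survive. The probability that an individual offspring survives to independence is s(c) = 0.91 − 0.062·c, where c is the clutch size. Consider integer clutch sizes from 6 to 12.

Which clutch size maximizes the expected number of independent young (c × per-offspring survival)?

Expected independent young = c × s(c):
  c=6: 6 × 0.538 = 3.228
  c=7: 7 × 0.476 = 3.332
  c=8: 8 × 0.414 = 3.312
  c=9: 9 × 0.352 = 3.168
  c=10: 10 × 0.290 = 2.900
  c=11: 11 × 0.228 = 2.508
  c=12: 12 × 0.166 = 1.992
Maximum at c = 7 (3.332 independent young).

7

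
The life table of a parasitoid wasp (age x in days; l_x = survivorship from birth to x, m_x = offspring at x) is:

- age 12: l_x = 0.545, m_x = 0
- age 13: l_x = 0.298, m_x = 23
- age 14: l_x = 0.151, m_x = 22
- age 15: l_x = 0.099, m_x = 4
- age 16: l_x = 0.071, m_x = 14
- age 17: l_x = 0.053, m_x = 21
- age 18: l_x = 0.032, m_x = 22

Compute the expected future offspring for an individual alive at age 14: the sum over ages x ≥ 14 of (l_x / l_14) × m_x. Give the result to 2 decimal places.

l_14 = 0.151. Conditional survival from age 14 to x is l_x / l_14.
  x=14: (0.151/0.151) × 22 = 22.0000
  x=15: (0.099/0.151) × 4 = 2.6225
  x=16: (0.071/0.151) × 14 = 6.5828
  x=17: (0.053/0.151) × 21 = 7.3709
  x=18: (0.032/0.151) × 22 = 4.6623
Sum = 22.0000 + 2.6225 + 6.5828 + 7.3709 + 4.6623 = 43.2384

43.24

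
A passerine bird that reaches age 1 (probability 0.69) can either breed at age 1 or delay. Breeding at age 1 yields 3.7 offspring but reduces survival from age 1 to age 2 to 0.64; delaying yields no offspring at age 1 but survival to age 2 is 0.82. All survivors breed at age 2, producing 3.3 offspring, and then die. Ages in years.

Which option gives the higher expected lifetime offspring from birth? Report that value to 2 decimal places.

breed at age 1: R₀ = 0.69 × (3.7 + 0.64 × 3.3) = 0.69 × 5.8120 = 4.0103
delay to age 2: R₀ = 0.69 × (0.82 × 3.3) = 0.69 × 2.7060 = 1.8671
Higher: breed at age 1 (4.0103).

4.01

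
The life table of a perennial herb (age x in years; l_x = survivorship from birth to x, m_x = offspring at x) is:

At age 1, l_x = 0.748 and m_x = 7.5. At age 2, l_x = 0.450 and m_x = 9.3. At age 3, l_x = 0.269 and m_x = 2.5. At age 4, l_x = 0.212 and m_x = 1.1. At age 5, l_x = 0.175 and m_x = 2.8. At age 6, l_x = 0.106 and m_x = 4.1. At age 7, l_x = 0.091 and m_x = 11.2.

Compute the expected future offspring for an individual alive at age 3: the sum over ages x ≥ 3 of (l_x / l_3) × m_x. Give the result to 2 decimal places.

l_3 = 0.269. Conditional survival from age 3 to x is l_x / l_3.
  x=3: (0.269/0.269) × 2.5 = 2.5000
  x=4: (0.212/0.269) × 1.1 = 0.8669
  x=5: (0.175/0.269) × 2.8 = 1.8216
  x=6: (0.106/0.269) × 4.1 = 1.6156
  x=7: (0.091/0.269) × 11.2 = 3.7888
Sum = 2.5000 + 0.8669 + 1.8216 + 1.6156 + 3.7888 = 10.5929

10.59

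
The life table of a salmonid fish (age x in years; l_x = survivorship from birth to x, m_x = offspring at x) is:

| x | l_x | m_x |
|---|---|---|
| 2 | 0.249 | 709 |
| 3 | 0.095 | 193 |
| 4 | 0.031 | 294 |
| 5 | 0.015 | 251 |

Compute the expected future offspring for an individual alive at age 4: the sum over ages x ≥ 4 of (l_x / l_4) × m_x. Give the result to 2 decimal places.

415.45

l_4 = 0.031. Conditional survival from age 4 to x is l_x / l_4.
  x=4: (0.031/0.031) × 294 = 294.0000
  x=5: (0.015/0.031) × 251 = 121.4516
Sum = 294.0000 + 121.4516 = 415.4516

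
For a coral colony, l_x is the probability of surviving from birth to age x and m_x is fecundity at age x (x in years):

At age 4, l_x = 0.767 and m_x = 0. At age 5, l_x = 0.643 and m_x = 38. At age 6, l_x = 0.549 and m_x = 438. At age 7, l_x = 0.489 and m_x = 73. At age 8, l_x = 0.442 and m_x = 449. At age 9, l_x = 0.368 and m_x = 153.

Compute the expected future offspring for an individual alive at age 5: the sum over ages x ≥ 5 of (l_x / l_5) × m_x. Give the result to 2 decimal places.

l_5 = 0.643. Conditional survival from age 5 to x is l_x / l_5.
  x=5: (0.643/0.643) × 38 = 38.0000
  x=6: (0.549/0.643) × 438 = 373.9689
  x=7: (0.489/0.643) × 73 = 55.5163
  x=8: (0.442/0.643) × 449 = 308.6439
  x=9: (0.368/0.643) × 153 = 87.5645
Sum = 38.0000 + 373.9689 + 55.5163 + 308.6439 + 87.5645 = 863.6936

863.69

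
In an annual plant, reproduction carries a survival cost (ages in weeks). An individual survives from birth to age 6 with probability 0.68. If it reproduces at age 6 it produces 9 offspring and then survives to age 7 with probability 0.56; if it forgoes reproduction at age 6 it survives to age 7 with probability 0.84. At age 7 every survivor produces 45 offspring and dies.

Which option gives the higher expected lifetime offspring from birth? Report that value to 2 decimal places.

breed at age 6: R₀ = 0.68 × (9 + 0.56 × 45) = 0.68 × 34.2000 = 23.2560
delay to age 7: R₀ = 0.68 × (0.84 × 45) = 0.68 × 37.8000 = 25.7040
Higher: delay to age 7 (25.7040).

25.70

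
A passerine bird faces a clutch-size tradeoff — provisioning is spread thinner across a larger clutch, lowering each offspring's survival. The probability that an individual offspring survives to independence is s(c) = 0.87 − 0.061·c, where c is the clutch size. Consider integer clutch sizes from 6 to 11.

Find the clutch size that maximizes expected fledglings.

Expected fledglings = c × s(c):
  c=6: 6 × 0.504 = 3.024
  c=7: 7 × 0.443 = 3.101
  c=8: 8 × 0.382 = 3.056
  c=9: 9 × 0.321 = 2.889
  c=10: 10 × 0.260 = 2.600
  c=11: 11 × 0.199 = 2.189
Maximum at c = 7 (3.101 fledglings).

7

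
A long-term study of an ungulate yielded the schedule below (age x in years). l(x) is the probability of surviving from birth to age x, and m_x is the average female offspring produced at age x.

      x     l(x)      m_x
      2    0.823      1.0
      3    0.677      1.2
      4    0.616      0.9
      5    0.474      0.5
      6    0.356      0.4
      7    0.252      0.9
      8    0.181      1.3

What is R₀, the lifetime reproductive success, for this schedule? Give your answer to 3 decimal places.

3.031

R₀ = Σ l(x) m_x:
  age 2: 0.823 × 1.0 = 0.8230
  age 3: 0.677 × 1.2 = 0.8124
  age 4: 0.616 × 0.9 = 0.5544
  age 5: 0.474 × 0.5 = 0.2370
  age 6: 0.356 × 0.4 = 0.1424
  age 7: 0.252 × 0.9 = 0.2268
  age 8: 0.181 × 1.3 = 0.2353
R₀ = 0.8230 + 0.8124 + 0.5544 + 0.2370 + 0.1424 + 0.2268 + 0.2353 = 3.0313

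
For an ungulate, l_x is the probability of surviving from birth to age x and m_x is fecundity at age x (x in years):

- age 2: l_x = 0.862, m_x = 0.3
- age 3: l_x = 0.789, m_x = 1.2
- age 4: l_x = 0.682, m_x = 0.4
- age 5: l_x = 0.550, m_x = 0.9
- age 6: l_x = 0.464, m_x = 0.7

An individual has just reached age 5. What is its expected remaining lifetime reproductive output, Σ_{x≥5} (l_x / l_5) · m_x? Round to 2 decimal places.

1.49

l_5 = 0.550. Conditional survival from age 5 to x is l_x / l_5.
  x=5: (0.550/0.550) × 0.9 = 0.9000
  x=6: (0.464/0.550) × 0.7 = 0.5905
Sum = 0.9000 + 0.5905 = 1.4905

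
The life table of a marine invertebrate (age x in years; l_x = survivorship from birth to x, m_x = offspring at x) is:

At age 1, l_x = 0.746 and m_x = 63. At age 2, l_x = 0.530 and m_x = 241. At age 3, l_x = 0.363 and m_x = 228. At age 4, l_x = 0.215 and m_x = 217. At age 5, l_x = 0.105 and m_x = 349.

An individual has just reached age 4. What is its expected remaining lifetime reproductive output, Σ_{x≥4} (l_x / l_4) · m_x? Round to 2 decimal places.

l_4 = 0.215. Conditional survival from age 4 to x is l_x / l_4.
  x=4: (0.215/0.215) × 217 = 217.0000
  x=5: (0.105/0.215) × 349 = 170.4419
Sum = 217.0000 + 170.4419 = 387.4419

387.44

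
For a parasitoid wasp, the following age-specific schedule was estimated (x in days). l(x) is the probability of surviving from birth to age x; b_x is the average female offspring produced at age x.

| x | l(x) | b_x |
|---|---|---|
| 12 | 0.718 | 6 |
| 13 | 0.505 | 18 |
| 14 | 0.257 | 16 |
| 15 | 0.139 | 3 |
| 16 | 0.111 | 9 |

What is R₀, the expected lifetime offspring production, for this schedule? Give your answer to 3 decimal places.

R₀ = Σ l(x) b_x:
  age 12: 0.718 × 6 = 4.3080
  age 13: 0.505 × 18 = 9.0900
  age 14: 0.257 × 16 = 4.1120
  age 15: 0.139 × 3 = 0.4170
  age 16: 0.111 × 9 = 0.9990
R₀ = 4.3080 + 9.0900 + 4.1120 + 0.4170 + 0.9990 = 18.9260

18.926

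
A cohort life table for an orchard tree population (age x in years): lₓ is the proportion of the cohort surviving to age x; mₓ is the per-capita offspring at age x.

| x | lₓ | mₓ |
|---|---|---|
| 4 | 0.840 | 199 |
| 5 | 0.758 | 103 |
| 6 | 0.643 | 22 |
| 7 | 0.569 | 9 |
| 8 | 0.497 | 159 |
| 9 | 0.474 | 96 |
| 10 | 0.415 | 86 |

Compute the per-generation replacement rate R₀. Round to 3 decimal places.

424.718

R₀ = Σ lₓ mₓ:
  age 4: 0.840 × 199 = 167.1600
  age 5: 0.758 × 103 = 78.0740
  age 6: 0.643 × 22 = 14.1460
  age 7: 0.569 × 9 = 5.1210
  age 8: 0.497 × 159 = 79.0230
  age 9: 0.474 × 96 = 45.5040
  age 10: 0.415 × 86 = 35.6900
R₀ = 167.1600 + 78.0740 + 14.1460 + 5.1210 + 79.0230 + 45.5040 + 35.6900 = 424.7180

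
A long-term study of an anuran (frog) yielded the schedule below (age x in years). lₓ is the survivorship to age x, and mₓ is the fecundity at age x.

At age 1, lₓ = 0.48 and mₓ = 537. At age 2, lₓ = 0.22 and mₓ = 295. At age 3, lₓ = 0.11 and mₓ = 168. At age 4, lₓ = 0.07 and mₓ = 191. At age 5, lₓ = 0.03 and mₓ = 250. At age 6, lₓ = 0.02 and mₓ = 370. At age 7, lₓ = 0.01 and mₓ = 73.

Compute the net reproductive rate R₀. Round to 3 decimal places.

R₀ = Σ lₓ mₓ:
  age 1: 0.48 × 537 = 257.7600
  age 2: 0.22 × 295 = 64.9000
  age 3: 0.11 × 168 = 18.4800
  age 4: 0.07 × 191 = 13.3700
  age 5: 0.03 × 250 = 7.5000
  age 6: 0.02 × 370 = 7.4000
  age 7: 0.01 × 73 = 0.7300
R₀ = 257.7600 + 64.9000 + 18.4800 + 13.3700 + 7.5000 + 7.4000 + 0.7300 = 370.1400

370.140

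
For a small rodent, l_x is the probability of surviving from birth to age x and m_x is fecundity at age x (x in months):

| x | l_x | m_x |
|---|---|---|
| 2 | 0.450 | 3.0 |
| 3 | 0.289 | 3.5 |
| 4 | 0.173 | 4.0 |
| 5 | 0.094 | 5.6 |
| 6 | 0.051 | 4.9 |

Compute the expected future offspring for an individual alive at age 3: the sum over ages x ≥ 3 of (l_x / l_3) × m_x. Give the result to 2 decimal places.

l_3 = 0.289. Conditional survival from age 3 to x is l_x / l_3.
  x=3: (0.289/0.289) × 3.5 = 3.5000
  x=4: (0.173/0.289) × 4.0 = 2.3945
  x=5: (0.094/0.289) × 5.6 = 1.8215
  x=6: (0.051/0.289) × 4.9 = 0.8647
Sum = 3.5000 + 2.3945 + 1.8215 + 0.8647 = 8.5806

8.58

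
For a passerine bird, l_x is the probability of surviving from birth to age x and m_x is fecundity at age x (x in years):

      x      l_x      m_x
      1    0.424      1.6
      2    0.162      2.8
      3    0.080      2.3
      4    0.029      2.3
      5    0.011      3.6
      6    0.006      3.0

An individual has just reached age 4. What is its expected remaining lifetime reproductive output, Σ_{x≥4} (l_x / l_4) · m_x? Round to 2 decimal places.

4.29

l_4 = 0.029. Conditional survival from age 4 to x is l_x / l_4.
  x=4: (0.029/0.029) × 2.3 = 2.3000
  x=5: (0.011/0.029) × 3.6 = 1.3655
  x=6: (0.006/0.029) × 3.0 = 0.6207
Sum = 2.3000 + 1.3655 + 0.6207 = 4.2862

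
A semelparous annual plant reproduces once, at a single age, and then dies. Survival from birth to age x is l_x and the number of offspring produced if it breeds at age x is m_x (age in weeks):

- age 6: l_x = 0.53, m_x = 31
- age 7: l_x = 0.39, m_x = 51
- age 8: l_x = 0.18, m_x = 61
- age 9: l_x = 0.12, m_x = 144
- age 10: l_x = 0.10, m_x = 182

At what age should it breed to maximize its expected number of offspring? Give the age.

Expected offspring if breeding at age x = l_x × m_x:
  age 6: 0.53 × 31 = 16.430
  age 7: 0.39 × 51 = 19.890
  age 8: 0.18 × 61 = 10.980
  age 9: 0.12 × 144 = 17.280
  age 10: 0.10 × 182 = 18.200
Maximum at age 7 (19.890).

7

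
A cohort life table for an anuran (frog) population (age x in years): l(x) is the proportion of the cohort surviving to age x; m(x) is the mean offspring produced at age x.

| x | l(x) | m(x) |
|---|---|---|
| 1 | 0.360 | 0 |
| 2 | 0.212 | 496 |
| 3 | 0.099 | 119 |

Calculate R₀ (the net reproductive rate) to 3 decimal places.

R₀ = Σ l(x) m(x):
  age 1: 0.360 × 0 = 0.0000
  age 2: 0.212 × 496 = 105.1520
  age 3: 0.099 × 119 = 11.7810
R₀ = 0.0000 + 105.1520 + 11.7810 = 116.9330

116.933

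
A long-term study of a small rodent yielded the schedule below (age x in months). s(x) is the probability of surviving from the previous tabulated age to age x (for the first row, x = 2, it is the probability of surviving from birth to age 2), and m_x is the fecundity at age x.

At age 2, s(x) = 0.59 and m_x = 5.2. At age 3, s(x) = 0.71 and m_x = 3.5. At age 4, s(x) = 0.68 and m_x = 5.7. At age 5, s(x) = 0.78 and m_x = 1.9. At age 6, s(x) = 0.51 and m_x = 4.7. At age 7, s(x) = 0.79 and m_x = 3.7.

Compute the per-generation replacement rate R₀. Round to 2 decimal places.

Survivorship from birth: l_x = s_2·s_3·…·s_x.
  l_2 = 0.59000
  l_3 = 0.41890
  l_4 = 0.28485
  l_5 = 0.22218
  l_6 = 0.11331
  l_7 = 0.08952
R₀ = Σ l_x m_x:
  age 2: 0.59000 × 5.2 = 3.0680
  age 3: 0.41890 × 3.5 = 1.4662
  age 4: 0.28485 × 5.7 = 1.6236
  age 5: 0.22218 × 1.9 = 0.4221
  age 6: 0.11331 × 4.7 = 0.5326
  age 7: 0.08952 × 3.7 = 0.3312
R₀ = 3.0680 + 1.4662 + 1.6236 + 0.4221 + 0.5326 + 0.3312 = 7.4437

7.44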